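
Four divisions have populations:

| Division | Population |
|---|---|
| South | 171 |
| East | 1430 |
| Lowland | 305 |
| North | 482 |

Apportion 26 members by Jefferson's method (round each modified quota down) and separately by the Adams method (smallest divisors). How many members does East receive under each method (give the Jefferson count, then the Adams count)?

Jefferson: South 2, East 16, Lowland 3, North 5.
Adams: South 2, East 15, Lowland 4, North 5.
East gets 16 under Jefferson and 15 under Adams.

16 and 15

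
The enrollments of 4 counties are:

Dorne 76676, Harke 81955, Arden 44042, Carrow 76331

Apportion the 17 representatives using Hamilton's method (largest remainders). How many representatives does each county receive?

The standard divisor is 279004/17 = 16412.
Standard quotas: Dorne 4.6719, Harke 4.9936, Arden 2.6835, Carrow 4.6509.
Lower quotas: Dorne 4, Harke 4, Arden 2, Carrow 4 (sum 14, leaving 3 seats).
Remainders in descending order: Harke 0.9936, Arden 0.6835, Dorne 0.6719, Carrow 0.6509.
The surplus seats go to Harke, Arden, Dorne.

Dorne 5; Harke 5; Arden 3; Carrow 4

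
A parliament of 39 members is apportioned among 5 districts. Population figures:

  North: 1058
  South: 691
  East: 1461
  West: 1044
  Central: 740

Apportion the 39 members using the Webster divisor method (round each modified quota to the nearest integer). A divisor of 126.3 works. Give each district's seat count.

North 8; South 5; East 12; West 8; Central 6

With modified divisor 126.3: modified quotas North 8.377, South 5.471, East 11.568, West 8.266, Central 5.859.
Rounding to the nearest integer: North 8, South 5, East 12, West 8, Central 6 (total 39).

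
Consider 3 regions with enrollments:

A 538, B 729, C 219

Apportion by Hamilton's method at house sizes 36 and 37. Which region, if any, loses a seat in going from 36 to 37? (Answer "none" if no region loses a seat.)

none

At 36 seats: A 13, B 18, C 5.
At 37 seats: A 13, B 18, C 6.
No region's allocation decreased.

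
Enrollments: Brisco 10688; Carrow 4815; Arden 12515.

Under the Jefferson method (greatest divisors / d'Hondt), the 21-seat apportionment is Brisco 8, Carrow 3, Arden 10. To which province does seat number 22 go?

Carrow

Priority for the next seat is population ÷ (current seats + 1).
Priorities: Brisco 1187.556, Carrow 1203.750, Arden 1137.727.
Highest priority: Carrow.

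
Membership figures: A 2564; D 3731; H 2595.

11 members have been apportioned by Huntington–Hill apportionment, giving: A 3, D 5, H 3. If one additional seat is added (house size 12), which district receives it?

Priority for the next seat is population ÷ (√(s·(s+1))).
Priorities: A 740.163, D 681.184, H 749.112.
Highest priority: H.

H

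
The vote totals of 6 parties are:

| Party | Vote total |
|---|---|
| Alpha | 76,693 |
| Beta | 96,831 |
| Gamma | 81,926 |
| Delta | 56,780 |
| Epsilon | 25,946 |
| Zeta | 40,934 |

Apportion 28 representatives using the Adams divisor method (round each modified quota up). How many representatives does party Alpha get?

6

Standard divisor 379110/28 ≈ 13539.643; standard quotas: Alpha 5.664, Beta 7.152, Gamma 6.051, Delta 4.194, Epsilon 1.916, Zeta 3.023.
Rounding up gives 6, 8, 7, 5, 2, 4 = 32 seats, so the divisor must be adjusted.
With modified divisor 14800: modified quotas Alpha 5.182, Beta 6.543, Gamma 5.536, Delta 3.836, Epsilon 1.753, Zeta 2.766.
Rounding up: Alpha 6, Beta 7, Gamma 6, Delta 4, Epsilon 2, Zeta 3 (total 28).
Alpha receives 6.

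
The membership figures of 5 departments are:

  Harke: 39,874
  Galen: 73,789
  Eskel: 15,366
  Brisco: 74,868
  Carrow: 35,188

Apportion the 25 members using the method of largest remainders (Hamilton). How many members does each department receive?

Total 239085; standard divisor 239085/25 ≈ 9563.4.
Standard quotas: Harke 4.1694, Galen 7.7158, Eskel 1.6068, Brisco 7.8286, Carrow 3.6794.
Lower quotas: Harke 4, Galen 7, Eskel 1, Brisco 7, Carrow 3 (sum 22, leaving 3 seats).
Remainders in descending order: Brisco 0.8286, Galen 0.7158, Carrow 0.6794, Eskel 0.6068, Harke 0.1694.
Largest remainders: Brisco, Galen, Carrow receive the extra seats.

Harke: 4; Galen: 8; Eskel: 1; Brisco: 8; Carrow: 4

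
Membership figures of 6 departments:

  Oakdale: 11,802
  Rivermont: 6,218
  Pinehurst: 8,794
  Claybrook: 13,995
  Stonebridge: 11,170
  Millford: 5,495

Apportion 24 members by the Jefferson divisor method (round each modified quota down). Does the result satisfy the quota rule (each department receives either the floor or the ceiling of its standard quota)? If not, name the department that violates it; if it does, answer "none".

Standard quotas: Oakdale 4.928, Rivermont 2.597, Pinehurst 3.672, Claybrook 5.844, Stonebridge 4.664, Millford 2.295.
Jefferson allocation: Oakdale 5, Rivermont 2, Pinehurst 4, Claybrook 6, Stonebridge 5, Millford 2.
Every allocation lies between the lower and upper quota.

none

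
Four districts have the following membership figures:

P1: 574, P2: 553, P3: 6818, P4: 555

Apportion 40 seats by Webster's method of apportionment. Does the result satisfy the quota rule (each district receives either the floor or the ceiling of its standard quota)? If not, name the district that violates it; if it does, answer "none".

Standard quotas: P1 2.701, P2 2.602, P3 32.085, P4 2.612.
Webster allocation: P1 3, P2 3, P3 31, P4 3.
P3 has quota 32.085 (lower 32, upper 33) but receives 31 — outside the quota interval.

P3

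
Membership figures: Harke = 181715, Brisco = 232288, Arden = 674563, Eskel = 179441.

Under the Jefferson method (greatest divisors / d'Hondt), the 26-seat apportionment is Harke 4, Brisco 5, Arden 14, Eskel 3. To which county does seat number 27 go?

Arden

Priority for the next seat is population ÷ (current seats + 1).
Priorities: Harke 36343.000, Brisco 38714.667, Arden 44970.867, Eskel 44860.250.
Highest priority: Arden.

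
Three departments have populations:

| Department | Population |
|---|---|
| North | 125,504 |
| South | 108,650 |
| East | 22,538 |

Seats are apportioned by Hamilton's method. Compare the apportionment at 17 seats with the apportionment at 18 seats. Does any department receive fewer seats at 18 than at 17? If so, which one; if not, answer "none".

At 17 seats: North 8, South 7, East 2.
At 18 seats: North 9, South 8, East 1.
East drops from 2 to 1.

East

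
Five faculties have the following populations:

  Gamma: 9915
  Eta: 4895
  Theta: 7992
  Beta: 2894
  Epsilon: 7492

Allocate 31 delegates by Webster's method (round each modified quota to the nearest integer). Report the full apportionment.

Gamma 9, Eta 5, Theta 7, Beta 3, Epsilon 7

Standard divisor 33188/31 ≈ 1070.581; standard quotas: Gamma 9.261, Eta 4.572, Theta 7.465, Beta 2.703, Epsilon 6.998.
Rounding to the nearest integer gives Gamma 9, Eta 5, Theta 7, Beta 3, Epsilon 7 — total 31, matching the house size, so no adjustment is needed.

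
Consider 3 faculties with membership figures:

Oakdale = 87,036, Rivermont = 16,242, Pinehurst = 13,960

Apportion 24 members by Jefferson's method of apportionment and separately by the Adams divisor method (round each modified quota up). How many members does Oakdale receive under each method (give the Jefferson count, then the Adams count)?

Jefferson: Oakdale 18, Rivermont 3, Pinehurst 3.
Adams: Oakdale 17, Rivermont 4, Pinehurst 3.
Oakdale gets 18 under Jefferson and 17 under Adams.

18 and 17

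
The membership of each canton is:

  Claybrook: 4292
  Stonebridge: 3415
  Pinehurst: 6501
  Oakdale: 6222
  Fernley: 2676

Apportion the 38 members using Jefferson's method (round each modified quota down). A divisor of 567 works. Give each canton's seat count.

With modified divisor 567: modified quotas Claybrook 7.570, Stonebridge 6.023, Pinehurst 11.466, Oakdale 10.974, Fernley 4.720.
Rounding down: Claybrook 7, Stonebridge 6, Pinehurst 11, Oakdale 10, Fernley 4 (total 38).

Claybrook 7, Stonebridge 6, Pinehurst 11, Oakdale 10, Fernley 4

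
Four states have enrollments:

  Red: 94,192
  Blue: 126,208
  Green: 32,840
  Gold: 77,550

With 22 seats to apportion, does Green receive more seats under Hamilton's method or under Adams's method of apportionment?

Hamilton: Red 6, Blue 9, Green 2, Gold 5.
Adams: Red 6, Blue 8, Green 3, Gold 5.
Green gets 2 under Hamilton and 3 under Adams.

Adams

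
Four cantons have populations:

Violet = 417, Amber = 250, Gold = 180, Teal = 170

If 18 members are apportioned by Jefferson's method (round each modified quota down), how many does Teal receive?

3

Standard divisor 1017/18 ≈ 56.5; standard quotas: Violet 7.381, Amber 4.425, Gold 3.186, Teal 3.009.
Rounding down gives 7, 4, 3, 3 = 17 seats, so the divisor must be adjusted.
With modified divisor 51: modified quotas Violet 8.176, Amber 4.902, Gold 3.529, Teal 3.333.
Rounding down: Violet 8, Amber 4, Gold 3, Teal 3 (total 18).
Teal receives 3.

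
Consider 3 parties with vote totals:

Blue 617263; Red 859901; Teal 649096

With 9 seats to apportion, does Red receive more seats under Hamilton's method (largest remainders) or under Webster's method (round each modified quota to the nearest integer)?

Hamilton

Hamilton: Blue 2, Red 4, Teal 3.
Webster: Blue 3, Red 3, Teal 3.
Red gets 4 under Hamilton and 3 under Webster.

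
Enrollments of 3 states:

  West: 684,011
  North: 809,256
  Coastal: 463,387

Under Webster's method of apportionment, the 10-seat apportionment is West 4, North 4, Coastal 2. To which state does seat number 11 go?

Priority for the next seat is population ÷ (current seats + 0.5).
Priorities: West 152002.444, North 179834.667, Coastal 185354.800.
Highest priority: Coastal.

Coastal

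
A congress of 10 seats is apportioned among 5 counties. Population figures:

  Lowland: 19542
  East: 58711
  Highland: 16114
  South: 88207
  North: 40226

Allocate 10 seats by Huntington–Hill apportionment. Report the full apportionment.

Lowland=1; East=2; Highland=1; South=4; North=2

With divisor 24716: modified quotas Lowland 0.791, East 2.375, Highland 0.652, South 3.569, North 1.628.
Geometric-mean thresholds: Lowland (min 1), East √(2·3)=2.449, Highland (min 1), South √(3·4)=3.464, North √(1·2)=1.414.
Each quota rounded against its threshold gives Lowland 1, East 2, Highland 1, South 4, North 2 (total 10).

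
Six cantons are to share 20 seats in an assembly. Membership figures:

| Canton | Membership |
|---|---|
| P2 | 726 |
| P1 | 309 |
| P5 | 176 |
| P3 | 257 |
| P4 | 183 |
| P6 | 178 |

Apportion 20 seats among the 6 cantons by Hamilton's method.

The standard divisor is 1829/20 ≈ 91.45.
Standard quotas: P2 7.939, P1 3.379, P5 1.925, P3 2.810, P4 2.001, P6 1.946.
Lower quotas: P2 7, P1 3, P5 1, P3 2, P4 2, P6 1 (sum 16, leaving 4 seats).
Remainders in descending order: P6 0.946, P2 0.939, P5 0.925, P3 0.810, P1 0.379, P4 0.001.
The surplus seats go to P6, P2, P5, P3.

P2=8, P1=3, P5=2, P3=3, P4=2, P6=2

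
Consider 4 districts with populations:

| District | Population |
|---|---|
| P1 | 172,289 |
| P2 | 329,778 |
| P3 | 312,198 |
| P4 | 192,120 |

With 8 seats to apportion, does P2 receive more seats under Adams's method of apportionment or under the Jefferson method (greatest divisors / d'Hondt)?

Jefferson

Adams: P1 2, P2 2, P3 2, P4 2.
Jefferson: P1 1, P2 3, P3 3, P4 1.
P2 gets 2 under Adams and 3 under Jefferson.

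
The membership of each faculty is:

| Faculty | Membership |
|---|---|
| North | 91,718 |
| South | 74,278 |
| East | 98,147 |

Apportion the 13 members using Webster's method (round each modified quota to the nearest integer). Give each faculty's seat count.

Standard divisor 264143/13 ≈ 20318.692; standard quotas: North 4.514, South 3.656, East 4.830.
Rounding to the nearest integer gives 5, 4, 5 = 14 seats, so the divisor must be adjusted.
With modified divisor 20800: modified quotas North 4.410, South 3.571, East 4.719.
Rounding to the nearest integer: North 4, South 4, East 5 (total 13).

North: 4, South: 4, East: 5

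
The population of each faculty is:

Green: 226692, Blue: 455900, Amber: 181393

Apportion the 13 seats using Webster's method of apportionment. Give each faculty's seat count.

Standard divisor 863985/13 ≈ 66460.385; standard quotas: Green 3.411, Blue 6.860, Amber 2.729.
Rounding to the nearest integer gives Green 3, Blue 7, Amber 3 — total 13, matching the house size, so no adjustment is needed.

Green 3, Blue 7, Amber 3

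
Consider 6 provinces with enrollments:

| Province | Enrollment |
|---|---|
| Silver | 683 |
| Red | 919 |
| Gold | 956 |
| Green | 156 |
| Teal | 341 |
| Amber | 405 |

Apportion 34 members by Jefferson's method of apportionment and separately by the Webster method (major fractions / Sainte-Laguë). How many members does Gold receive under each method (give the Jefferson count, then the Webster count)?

Jefferson: Silver 7, Red 9, Gold 10, Green 1, Teal 3, Amber 4.
Webster: Silver 7, Red 9, Gold 9, Green 2, Teal 3, Amber 4.
Gold gets 10 under Jefferson and 9 under Webster.

10 and 9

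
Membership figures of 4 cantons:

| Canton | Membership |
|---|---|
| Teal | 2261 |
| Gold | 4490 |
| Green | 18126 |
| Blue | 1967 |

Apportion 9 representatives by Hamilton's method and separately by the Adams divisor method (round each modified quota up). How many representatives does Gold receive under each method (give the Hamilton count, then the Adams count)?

1 and 2

Hamilton: Teal 1, Gold 1, Green 6, Blue 1.
Adams: Teal 1, Gold 2, Green 5, Blue 1.
Gold gets 1 under Hamilton and 2 under Adams.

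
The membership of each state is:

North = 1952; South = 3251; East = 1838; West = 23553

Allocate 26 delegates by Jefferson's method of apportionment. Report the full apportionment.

North=1, South=3, East=1, West=21

Standard divisor 30594/26 ≈ 1176.692; standard quotas: North 1.659, South 2.763, East 1.562, West 20.016.
Rounding down gives 1, 2, 1, 20 = 24 seats, so the divisor must be adjusted.
With modified divisor 1074.51: modified quotas North 1.817, South 3.026, East 1.711, West 21.920.
Rounding down: North 1, South 3, East 1, West 21 (total 26).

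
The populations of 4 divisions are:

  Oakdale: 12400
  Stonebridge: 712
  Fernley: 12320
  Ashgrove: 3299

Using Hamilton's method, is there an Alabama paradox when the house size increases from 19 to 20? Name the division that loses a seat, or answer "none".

At 19 seats: Oakdale 8, Stonebridge 1, Fernley 8, Ashgrove 2.
At 20 seats: Oakdale 9, Stonebridge 0, Fernley 9, Ashgrove 2.
Stonebridge drops from 1 to 0.

Stonebridge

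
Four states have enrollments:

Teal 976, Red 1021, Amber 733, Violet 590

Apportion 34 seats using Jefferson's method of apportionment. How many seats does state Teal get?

10

Standard divisor 3320/34 ≈ 97.647; standard quotas: Teal 9.995, Red 10.456, Amber 7.507, Violet 6.042.
Rounding down gives 9, 10, 7, 6 = 32 seats, so the divisor must be adjusted.
With modified divisor 92: modified quotas Teal 10.609, Red 11.098, Amber 7.967, Violet 6.413.
Rounding down: Teal 10, Red 11, Amber 7, Violet 6 (total 34).
Teal receives 10.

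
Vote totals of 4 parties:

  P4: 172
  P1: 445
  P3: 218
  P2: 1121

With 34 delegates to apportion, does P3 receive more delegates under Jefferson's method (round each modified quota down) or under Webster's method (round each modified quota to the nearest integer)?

Jefferson: P4 3, P1 8, P3 3, P2 20.
Webster: P4 3, P1 8, P3 4, P2 19.
P3 gets 3 under Jefferson and 4 under Webster.

Webster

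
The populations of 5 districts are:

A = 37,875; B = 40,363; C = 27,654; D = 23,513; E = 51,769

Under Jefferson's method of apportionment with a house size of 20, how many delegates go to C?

3

Standard divisor 181174/20 ≈ 9058.7; standard quotas: A 4.181, B 4.456, C 3.053, D 2.596, E 5.715.
Rounding down gives 4, 4, 3, 2, 5 = 18 seats, so the divisor must be adjusted.
With modified divisor 8000: modified quotas A 4.734, B 5.045, C 3.457, D 2.939, E 6.471.
Rounding down: A 4, B 5, C 3, D 2, E 6 (total 20).
C receives 3.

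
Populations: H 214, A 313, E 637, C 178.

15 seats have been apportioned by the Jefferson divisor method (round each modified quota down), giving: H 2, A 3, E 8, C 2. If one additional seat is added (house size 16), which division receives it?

Priority for the next seat is population ÷ (current seats + 1).
Priorities: H 71.333, A 78.250, E 70.778, C 59.333.
Highest priority: A.

A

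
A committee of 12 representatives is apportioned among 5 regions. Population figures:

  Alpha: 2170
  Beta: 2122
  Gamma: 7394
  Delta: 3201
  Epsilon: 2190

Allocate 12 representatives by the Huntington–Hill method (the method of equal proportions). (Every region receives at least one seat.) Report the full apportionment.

Alpha: 2, Beta: 1, Gamma: 5, Delta: 2, Epsilon: 2

With divisor 1517: modified quotas Alpha 1.430, Beta 1.399, Gamma 4.874, Delta 2.110, Epsilon 1.444.
Geometric-mean thresholds: Alpha √(1·2)=1.414, Beta √(1·2)=1.414, Gamma √(4·5)=4.472, Delta √(2·3)=2.449, Epsilon √(1·2)=1.414.
Each quota rounded against its threshold gives Alpha 2, Beta 1, Gamma 5, Delta 2, Epsilon 2 (total 12).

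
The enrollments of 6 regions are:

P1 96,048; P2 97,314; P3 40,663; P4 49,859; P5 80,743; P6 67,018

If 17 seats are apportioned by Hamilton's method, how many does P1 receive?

The standard divisor is 431645/17 ≈ 25390.882.
Standard quotas: P1 3.7828, P2 3.8326, P3 1.6015, P4 1.9637, P5 3.1800, P6 2.6395.
Lower quotas: P1 3, P2 3, P3 1, P4 1, P5 3, P6 2 (sum 13, leaving 4 seats).
Remainders in descending order: P4 0.9637, P2 0.8326, P1 0.7828, P6 0.6395, P3 0.6015, P5 0.1800.
The surplus seats go to P4, P2, P1, P6.
P1 receives 4.

4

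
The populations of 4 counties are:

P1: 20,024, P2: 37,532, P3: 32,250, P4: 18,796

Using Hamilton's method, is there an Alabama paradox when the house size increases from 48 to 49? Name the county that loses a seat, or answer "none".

none

At 48 seats: P1 9, P2 17, P3 14, P4 8.
At 49 seats: P1 9, P2 17, P3 15, P4 8.
No county's allocation decreased.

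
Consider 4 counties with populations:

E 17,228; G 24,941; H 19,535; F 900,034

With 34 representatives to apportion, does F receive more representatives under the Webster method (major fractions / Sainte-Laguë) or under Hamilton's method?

Hamilton

Webster: E 1, G 1, H 1, F 31.
Hamilton: E 0, G 1, H 1, F 32.
F gets 31 under Webster and 32 under Hamilton.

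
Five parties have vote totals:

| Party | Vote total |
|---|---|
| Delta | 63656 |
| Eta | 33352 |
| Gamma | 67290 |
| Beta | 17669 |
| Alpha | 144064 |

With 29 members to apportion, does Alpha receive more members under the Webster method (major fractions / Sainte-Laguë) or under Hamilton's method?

Hamilton

Webster: Delta 6, Eta 3, Gamma 6, Beta 2, Alpha 12.
Hamilton: Delta 6, Eta 3, Gamma 6, Beta 1, Alpha 13.
Alpha gets 12 under Webster and 13 under Hamilton.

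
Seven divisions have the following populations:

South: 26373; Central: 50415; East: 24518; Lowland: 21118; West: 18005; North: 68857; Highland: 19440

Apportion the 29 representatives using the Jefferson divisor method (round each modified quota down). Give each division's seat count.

Standard divisor 228726/29 ≈ 7887.103; standard quotas: South 3.344, Central 6.392, East 3.109, Lowland 2.678, West 2.283, North 8.730, Highland 2.465.
Rounding down gives 3, 6, 3, 2, 2, 8, 2 = 26 seats, so the divisor must be adjusted.
With modified divisor 6960: modified quotas South 3.789, Central 7.244, East 3.523, Lowland 3.034, West 2.587, North 9.893, Highland 2.793.
Rounding down: South 3, Central 7, East 3, Lowland 3, West 2, North 9, Highland 2 (total 29).

South 3, Central 7, East 3, Lowland 3, West 2, North 9, Highland 2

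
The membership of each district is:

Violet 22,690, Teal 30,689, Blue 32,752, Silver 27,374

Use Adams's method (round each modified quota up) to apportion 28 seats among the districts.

Standard divisor 113505/28 ≈ 4053.75; standard quotas: Violet 5.597, Teal 7.571, Blue 8.079, Silver 6.753.
Rounding up gives 6, 8, 9, 7 = 30 seats, so the divisor must be adjusted.
With modified divisor 4500: modified quotas Violet 5.042, Teal 6.820, Blue 7.278, Silver 6.083.
Rounding up: Violet 6, Teal 7, Blue 8, Silver 7 (total 28).

Violet 6, Teal 7, Blue 8, Silver 7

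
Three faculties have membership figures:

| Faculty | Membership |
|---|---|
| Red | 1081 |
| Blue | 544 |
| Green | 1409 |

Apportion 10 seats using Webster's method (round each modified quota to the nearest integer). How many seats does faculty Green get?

Standard divisor 3034/10 ≈ 303.4; standard quotas: Red 3.563, Blue 1.793, Green 4.644.
Rounding to the nearest integer gives 4, 2, 5 = 11 seats, so the divisor must be adjusted.
With modified divisor 311: modified quotas Red 3.476, Blue 1.749, Green 4.531.
Rounding to the nearest integer: Red 3, Blue 2, Green 5 (total 10).
Green receives 5.

5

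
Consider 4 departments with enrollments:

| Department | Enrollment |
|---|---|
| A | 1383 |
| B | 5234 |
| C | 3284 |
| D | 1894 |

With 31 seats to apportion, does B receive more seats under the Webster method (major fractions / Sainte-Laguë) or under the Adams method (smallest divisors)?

Webster: A 4, B 14, C 8, D 5.
Adams: A 4, B 13, C 9, D 5.
B gets 14 under Webster and 13 under Adams.

Webster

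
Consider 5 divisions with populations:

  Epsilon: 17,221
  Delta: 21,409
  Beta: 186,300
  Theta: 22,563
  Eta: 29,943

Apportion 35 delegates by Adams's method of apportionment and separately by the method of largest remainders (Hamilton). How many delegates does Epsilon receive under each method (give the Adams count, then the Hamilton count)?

Adams: Epsilon 3, Delta 3, Beta 22, Theta 3, Eta 4.
Hamilton: Epsilon 2, Delta 3, Beta 23, Theta 3, Eta 4.
Epsilon gets 3 under Adams and 2 under Hamilton.

3 and 2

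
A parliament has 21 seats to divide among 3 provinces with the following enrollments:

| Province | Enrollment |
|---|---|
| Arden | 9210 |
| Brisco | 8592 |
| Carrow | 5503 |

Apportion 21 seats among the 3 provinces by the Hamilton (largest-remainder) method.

The standard divisor is 23305/21 ≈ 1109.762.
Standard quotas: Arden 8.2991, Brisco 7.7422, Carrow 4.9587.
Lower quotas: Arden 8, Brisco 7, Carrow 4 (sum 19, leaving 2 seats).
Remainders in descending order: Carrow 0.9587, Brisco 0.7422, Arden 0.2991.
The surplus seats go to Carrow, Brisco.

Arden: 8, Brisco: 8, Carrow: 5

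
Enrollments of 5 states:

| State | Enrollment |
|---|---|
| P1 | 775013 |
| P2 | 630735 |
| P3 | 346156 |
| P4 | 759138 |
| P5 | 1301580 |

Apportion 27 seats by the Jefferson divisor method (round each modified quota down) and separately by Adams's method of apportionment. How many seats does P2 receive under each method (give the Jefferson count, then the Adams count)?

Jefferson: P1 6, P2 4, P3 2, P4 5, P5 10.
Adams: P1 5, P2 5, P3 3, P4 5, P5 9.
P2 gets 4 under Jefferson and 5 under Adams.

4 and 5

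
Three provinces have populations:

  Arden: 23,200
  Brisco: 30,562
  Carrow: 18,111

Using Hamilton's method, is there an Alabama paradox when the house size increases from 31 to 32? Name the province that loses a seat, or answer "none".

At 31 seats: Arden 10, Brisco 13, Carrow 8.
At 32 seats: Arden 10, Brisco 14, Carrow 8.
No province's allocation decreased.

none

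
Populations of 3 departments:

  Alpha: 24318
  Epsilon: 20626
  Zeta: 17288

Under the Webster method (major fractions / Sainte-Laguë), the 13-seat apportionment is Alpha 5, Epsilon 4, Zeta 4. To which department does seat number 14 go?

Epsilon

Priority for the next seat is population ÷ (current seats + 0.5).
Priorities: Alpha 4421.455, Epsilon 4583.556, Zeta 3841.778.
Highest priority: Epsilon.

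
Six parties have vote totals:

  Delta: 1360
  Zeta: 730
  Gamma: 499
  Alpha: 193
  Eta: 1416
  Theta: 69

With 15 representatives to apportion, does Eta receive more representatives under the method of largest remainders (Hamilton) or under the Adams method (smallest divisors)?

Hamilton: Delta 5, Zeta 2, Gamma 2, Alpha 1, Eta 5, Theta 0.
Adams: Delta 4, Zeta 3, Gamma 2, Alpha 1, Eta 4, Theta 1.
Eta gets 5 under Hamilton and 4 under Adams.

Hamilton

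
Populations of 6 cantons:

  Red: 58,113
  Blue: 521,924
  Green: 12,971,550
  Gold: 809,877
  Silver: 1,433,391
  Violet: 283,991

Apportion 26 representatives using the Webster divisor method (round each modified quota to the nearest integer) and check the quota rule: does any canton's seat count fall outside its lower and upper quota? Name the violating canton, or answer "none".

Standard quotas: Red 0.094, Blue 0.844, Green 20.975, Gold 1.310, Silver 2.318, Violet 0.459.
Webster allocation: Red 0, Blue 1, Green 22, Gold 1, Silver 2, Violet 0.
Green has quota 20.975 (lower 20, upper 21) but receives 22 — outside the quota interval.

Green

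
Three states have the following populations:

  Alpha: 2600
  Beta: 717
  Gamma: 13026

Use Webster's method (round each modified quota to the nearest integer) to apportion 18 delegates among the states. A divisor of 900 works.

With modified divisor 900: modified quotas Alpha 2.889, Beta 0.797, Gamma 14.473.
Rounding to the nearest integer: Alpha 3, Beta 1, Gamma 14 (total 18).

Alpha 3; Beta 1; Gamma 14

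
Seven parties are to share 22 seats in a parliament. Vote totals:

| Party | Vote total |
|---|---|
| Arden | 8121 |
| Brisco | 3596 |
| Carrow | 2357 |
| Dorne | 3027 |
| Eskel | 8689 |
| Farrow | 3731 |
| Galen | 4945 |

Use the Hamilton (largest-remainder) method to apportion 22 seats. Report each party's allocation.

The standard divisor is 34466/22 ≈ 1566.636.
Standard quotas: Arden 5.1837, Brisco 2.2954, Carrow 1.5045, Dorne 1.9322, Eskel 5.5463, Farrow 2.3815, Galen 3.1564.
Lower quotas: Arden 5, Brisco 2, Carrow 1, Dorne 1, Eskel 5, Farrow 2, Galen 3 (sum 19, leaving 3 seats).
Remainders in descending order: Dorne 0.9322, Eskel 0.5463, Carrow 0.5045, Farrow 0.3815, Brisco 0.2954, Arden 0.1837, Galen 0.1564.
The surplus seats go to Dorne, Eskel, Carrow.

Arden: 5; Brisco: 2; Carrow: 2; Dorne: 2; Eskel: 6; Farrow: 2; Galen: 3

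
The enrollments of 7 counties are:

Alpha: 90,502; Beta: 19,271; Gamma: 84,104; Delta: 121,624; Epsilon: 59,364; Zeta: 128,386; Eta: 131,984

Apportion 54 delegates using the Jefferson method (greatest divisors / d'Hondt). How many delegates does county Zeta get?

11

Standard divisor 635235/54 ≈ 11763.611; standard quotas: Alpha 7.693, Beta 1.638, Gamma 7.150, Delta 10.339, Epsilon 5.046, Zeta 10.914, Eta 11.220.
Rounding down gives 7, 1, 7, 10, 5, 10, 11 = 51 seats, so the divisor must be adjusted.
With modified divisor 11030: modified quotas Alpha 8.205, Beta 1.747, Gamma 7.625, Delta 11.027, Epsilon 5.382, Zeta 11.640, Eta 11.966.
Rounding down: Alpha 8, Beta 1, Gamma 7, Delta 11, Epsilon 5, Zeta 11, Eta 11 (total 54).
Zeta receives 11.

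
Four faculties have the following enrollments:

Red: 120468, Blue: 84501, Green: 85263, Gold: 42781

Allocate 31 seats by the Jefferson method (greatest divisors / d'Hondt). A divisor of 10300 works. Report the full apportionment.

With modified divisor 10300: modified quotas Red 11.696, Blue 8.204, Green 8.278, Gold 4.153.
Rounding down: Red 11, Blue 8, Green 8, Gold 4 (total 31).

Red 11, Blue 8, Green 8, Gold 4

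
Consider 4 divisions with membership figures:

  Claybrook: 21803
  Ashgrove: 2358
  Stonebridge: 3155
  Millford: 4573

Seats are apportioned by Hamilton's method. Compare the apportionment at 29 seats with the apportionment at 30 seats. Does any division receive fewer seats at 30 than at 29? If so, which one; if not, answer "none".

At 29 seats: Claybrook 20, Ashgrove 2, Stonebridge 3, Millford 4.
At 30 seats: Claybrook 21, Ashgrove 2, Stonebridge 3, Millford 4.
No division's allocation decreased.

none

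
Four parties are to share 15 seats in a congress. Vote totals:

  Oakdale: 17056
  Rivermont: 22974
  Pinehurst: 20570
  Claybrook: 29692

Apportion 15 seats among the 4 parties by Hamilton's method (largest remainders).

Oakdale: 3, Rivermont: 4, Pinehurst: 3, Claybrook: 5

The standard divisor is 90292/15 ≈ 6019.467.
Standard quotas: Oakdale 2.8335, Rivermont 3.8166, Pinehurst 3.4172, Claybrook 4.9327.
Lower quotas: Oakdale 2, Rivermont 3, Pinehurst 3, Claybrook 4 (sum 12, leaving 3 seats).
Remainders in descending order: Claybrook 0.9327, Oakdale 0.8335, Rivermont 0.8166, Pinehurst 0.4172.
The surplus seats go to Claybrook, Oakdale, Rivermont.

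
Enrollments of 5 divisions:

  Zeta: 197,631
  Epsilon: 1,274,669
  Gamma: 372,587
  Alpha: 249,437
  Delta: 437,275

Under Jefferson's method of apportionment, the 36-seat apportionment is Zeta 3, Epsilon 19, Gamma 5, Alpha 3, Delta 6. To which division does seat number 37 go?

Priority for the next seat is population ÷ (current seats + 1).
Priorities: Zeta 49407.750, Epsilon 63733.450, Gamma 62097.833, Alpha 62359.250, Delta 62467.857.
Highest priority: Epsilon.

Epsilon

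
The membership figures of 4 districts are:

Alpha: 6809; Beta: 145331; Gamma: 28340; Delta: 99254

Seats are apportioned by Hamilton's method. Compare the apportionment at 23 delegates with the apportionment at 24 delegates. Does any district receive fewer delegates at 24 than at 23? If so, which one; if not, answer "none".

At 23 seats: Alpha 1, Beta 12, Gamma 2, Delta 8.
At 24 seats: Alpha 1, Beta 12, Gamma 2, Delta 9.
No district's allocation decreased.

none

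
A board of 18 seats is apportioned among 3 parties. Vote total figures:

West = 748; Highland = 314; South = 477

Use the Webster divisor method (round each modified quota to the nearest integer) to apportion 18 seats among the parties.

West: 9; Highland: 4; South: 5

Standard divisor 1539/18 ≈ 85.5; standard quotas: West 8.749, Highland 3.673, South 5.579.
Rounding to the nearest integer gives 9, 4, 6 = 19 seats, so the divisor must be adjusted.
With modified divisor 87.4: modified quotas West 8.558, Highland 3.593, South 5.458.
Rounding to the nearest integer: West 9, Highland 4, South 5 (total 18).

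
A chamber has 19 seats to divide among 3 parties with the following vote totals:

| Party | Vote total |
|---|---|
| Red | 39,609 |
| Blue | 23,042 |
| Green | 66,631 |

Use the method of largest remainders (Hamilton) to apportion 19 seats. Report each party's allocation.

Total 129282; standard divisor 129282/19 ≈ 6804.316.
Standard quotas: Red 5.8212, Blue 3.3864, Green 9.7925.
Lower quotas: Red 5, Blue 3, Green 9 (sum 17, leaving 2 seats).
Remainders in descending order: Red 0.8212, Green 0.7925, Blue 0.3864.
The surplus seats go to Red, Green.

Red 6, Blue 3, Green 10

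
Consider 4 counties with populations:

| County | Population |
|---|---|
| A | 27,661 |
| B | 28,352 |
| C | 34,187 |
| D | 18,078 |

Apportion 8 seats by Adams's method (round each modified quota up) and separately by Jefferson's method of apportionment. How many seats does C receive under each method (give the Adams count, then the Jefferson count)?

2 and 3

Adams: A 2, B 2, C 2, D 2.
Jefferson: A 2, B 2, C 3, D 1.
C gets 2 under Adams and 3 under Jefferson.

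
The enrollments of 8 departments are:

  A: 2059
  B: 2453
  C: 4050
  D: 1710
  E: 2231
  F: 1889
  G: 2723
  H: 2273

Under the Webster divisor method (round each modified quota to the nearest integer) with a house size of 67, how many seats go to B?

Standard divisor 19388/67 ≈ 289.373; standard quotas: A 7.115, B 8.477, C 13.996, D 5.909, E 7.710, F 6.528, G 9.410, H 7.855.
Rounding to the nearest integer gives A 7, B 8, C 14, D 6, E 8, F 7, G 9, H 8 — total 67, matching the house size, so no adjustment is needed.
B receives 8.

8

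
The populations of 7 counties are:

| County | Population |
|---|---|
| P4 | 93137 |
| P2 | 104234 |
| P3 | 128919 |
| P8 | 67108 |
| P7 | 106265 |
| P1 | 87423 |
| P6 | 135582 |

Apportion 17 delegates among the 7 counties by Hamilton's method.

P4: 2, P2: 2, P3: 3, P8: 2, P7: 3, P1: 2, P6: 3

The standard divisor is 722668/17 ≈ 42509.882.
Standard quotas: P4 2.1909, P2 2.4520, P3 3.0327, P8 1.5786, P7 2.4998, P1 2.0565, P6 3.1894.
Lower quotas: P4 2, P2 2, P3 3, P8 1, P7 2, P1 2, P6 3 (sum 15, leaving 2 seats).
Remainders in descending order: P8 0.5786, P7 0.4998, P2 0.4520, P4 0.1909, P6 0.1894, P1 0.0565, P3 0.0327.
The surplus seats go to P8, P7.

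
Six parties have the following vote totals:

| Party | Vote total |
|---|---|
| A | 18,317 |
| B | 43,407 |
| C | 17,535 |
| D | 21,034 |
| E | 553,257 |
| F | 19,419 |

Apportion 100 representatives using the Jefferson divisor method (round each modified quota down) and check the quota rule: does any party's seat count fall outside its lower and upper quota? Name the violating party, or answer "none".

Standard quotas: A 2.722, B 6.450, C 2.606, D 3.126, E 82.211, F 2.886.
Jefferson allocation: A 2, B 6, C 2, D 3, E 85, F 2.
E has quota 82.211 (lower 82, upper 83) but receives 85 — outside the quota interval.

E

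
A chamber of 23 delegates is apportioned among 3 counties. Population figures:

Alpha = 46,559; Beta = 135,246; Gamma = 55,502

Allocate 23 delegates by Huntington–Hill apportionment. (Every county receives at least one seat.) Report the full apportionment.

Alpha 5, Beta 13, Gamma 5

With divisor 10272: modified quotas Alpha 4.533, Beta 13.166, Gamma 5.403.
Geometric-mean thresholds: Alpha √(4·5)=4.472, Beta √(13·14)=13.491, Gamma √(5·6)=5.477.
Each quota rounded against its threshold gives Alpha 5, Beta 13, Gamma 5 (total 23).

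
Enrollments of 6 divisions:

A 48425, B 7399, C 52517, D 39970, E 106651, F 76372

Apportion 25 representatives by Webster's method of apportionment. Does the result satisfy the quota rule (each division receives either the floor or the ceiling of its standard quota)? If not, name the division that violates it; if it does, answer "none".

Standard quotas: A 3.654, B 0.558, C 3.963, D 3.016, E 8.047, F 5.762.
Webster allocation: A 3, B 1, C 4, D 3, E 8, F 6.
Every allocation lies between the lower and upper quota.

none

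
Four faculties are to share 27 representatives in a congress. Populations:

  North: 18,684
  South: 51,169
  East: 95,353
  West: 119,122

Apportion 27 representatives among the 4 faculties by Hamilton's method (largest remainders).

North=2, South=5, East=9, West=11

The standard divisor is 284328/27 ≈ 10530.667.
Standard quotas: North 1.7742, South 4.8590, East 9.0548, West 11.3119.
Lower quotas: North 1, South 4, East 9, West 11 (sum 25, leaving 2 seats).
Remainders in descending order: South 0.8590, North 0.7742, West 0.3119, East 0.0548.
The surplus seats go to South, North.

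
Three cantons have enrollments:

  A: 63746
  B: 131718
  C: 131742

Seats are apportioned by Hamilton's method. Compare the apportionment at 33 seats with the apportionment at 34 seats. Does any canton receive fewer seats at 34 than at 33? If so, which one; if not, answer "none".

At 33 seats: A 7, B 13, C 13.
At 34 seats: A 6, B 14, C 14.
A drops from 7 to 6.

A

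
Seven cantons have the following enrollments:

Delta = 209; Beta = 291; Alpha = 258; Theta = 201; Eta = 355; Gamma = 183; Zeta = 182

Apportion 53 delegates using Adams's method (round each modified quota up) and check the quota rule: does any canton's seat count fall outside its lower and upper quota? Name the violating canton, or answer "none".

Standard quotas: Delta 6.597, Beta 9.186, Alpha 8.144, Theta 6.345, Eta 11.206, Gamma 5.777, Zeta 5.745.
Adams allocation: Delta 7, Beta 9, Alpha 8, Theta 6, Eta 11, Gamma 6, Zeta 6.
Every allocation lies between the lower and upper quota.

none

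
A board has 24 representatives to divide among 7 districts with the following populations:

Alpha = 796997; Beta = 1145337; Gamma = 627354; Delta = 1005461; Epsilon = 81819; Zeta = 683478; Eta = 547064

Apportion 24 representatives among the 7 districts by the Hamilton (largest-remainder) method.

Alpha: 4; Beta: 6; Gamma: 3; Delta: 5; Epsilon: 0; Zeta: 3; Eta: 3

Total 4887510; standard divisor 4887510/24 ≈ 203646.25.
Standard quotas: Alpha 3.9136, Beta 5.6241, Gamma 3.0806, Delta 4.9373, Epsilon 0.4018, Zeta 3.3562, Eta 2.6863.
Lower quotas: Alpha 3, Beta 5, Gamma 3, Delta 4, Epsilon 0, Zeta 3, Eta 2 (sum 20, leaving 4 seats).
Remainders in descending order: Delta 0.9373, Alpha 0.9136, Eta 0.6863, Beta 0.6241, Epsilon 0.4018, Zeta 0.3562, Gamma 0.0806.
Largest remainders: Delta, Alpha, Eta, Beta receive the extra seats.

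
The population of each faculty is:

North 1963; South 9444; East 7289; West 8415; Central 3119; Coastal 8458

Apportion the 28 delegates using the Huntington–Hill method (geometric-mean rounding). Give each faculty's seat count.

With divisor 1359: modified quotas North 1.444, South 6.949, East 5.364, West 6.192, Central 2.295, Coastal 6.224.
Geometric-mean thresholds: North √(1·2)=1.414, South √(6·7)=6.481, East √(5·6)=5.477, West √(6·7)=6.481, Central √(2·3)=2.449, Coastal √(6·7)=6.481.
Each quota rounded against its threshold gives North 2, South 7, East 5, West 6, Central 2, Coastal 6 (total 28).

North 2, South 7, East 5, West 6, Central 2, Coastal 6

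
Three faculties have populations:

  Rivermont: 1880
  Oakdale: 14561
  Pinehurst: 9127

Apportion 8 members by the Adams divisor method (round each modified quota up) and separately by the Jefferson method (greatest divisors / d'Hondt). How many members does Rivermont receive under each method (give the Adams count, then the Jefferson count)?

1 and 0

Adams: Rivermont 1, Oakdale 4, Pinehurst 3.
Jefferson: Rivermont 0, Oakdale 5, Pinehurst 3.
Rivermont gets 1 under Adams and 0 under Jefferson.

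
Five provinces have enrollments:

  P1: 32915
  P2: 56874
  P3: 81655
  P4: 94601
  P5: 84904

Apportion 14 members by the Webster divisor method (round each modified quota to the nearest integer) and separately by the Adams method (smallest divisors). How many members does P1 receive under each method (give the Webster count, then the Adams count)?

Webster: P1 1, P2 2, P3 3, P4 4, P5 4.
Adams: P1 2, P2 2, P3 3, P4 4, P5 3.
P1 gets 1 under Webster and 2 under Adams.

1 and 2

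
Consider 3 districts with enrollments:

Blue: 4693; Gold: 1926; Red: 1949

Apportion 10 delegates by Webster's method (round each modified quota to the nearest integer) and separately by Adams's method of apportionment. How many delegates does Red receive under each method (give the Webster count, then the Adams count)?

Webster: Blue 6, Gold 2, Red 2.
Adams: Blue 5, Gold 2, Red 3.
Red gets 2 under Webster and 3 under Adams.

2 and 3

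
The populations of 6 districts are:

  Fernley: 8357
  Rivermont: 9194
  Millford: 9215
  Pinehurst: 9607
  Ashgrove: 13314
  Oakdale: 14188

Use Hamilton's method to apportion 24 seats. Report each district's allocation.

Fernley: 3, Rivermont: 3, Millford: 4, Pinehurst: 4, Ashgrove: 5, Oakdale: 5

The standard divisor is 63875/24 ≈ 2661.458.
Standard quotas: Fernley 3.1400, Rivermont 3.4545, Millford 3.4624, Pinehurst 3.6097, Ashgrove 5.0025, Oakdale 5.3309.
Lower quotas: Fernley 3, Rivermont 3, Millford 3, Pinehurst 3, Ashgrove 5, Oakdale 5 (sum 22, leaving 2 seats).
Remainders in descending order: Pinehurst 0.6097, Millford 0.4624, Rivermont 0.4545, Oakdale 0.3309, Fernley 0.1400, Ashgrove 0.0025.
Largest remainders: Pinehurst, Millford receive the extra seats.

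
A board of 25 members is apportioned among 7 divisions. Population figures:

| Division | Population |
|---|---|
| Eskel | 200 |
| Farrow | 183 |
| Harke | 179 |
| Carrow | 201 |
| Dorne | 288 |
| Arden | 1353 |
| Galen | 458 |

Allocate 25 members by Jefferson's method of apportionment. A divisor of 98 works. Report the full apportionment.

With modified divisor 98: modified quotas Eskel 2.041, Farrow 1.867, Harke 1.827, Carrow 2.051, Dorne 2.939, Arden 13.806, Galen 4.673.
Rounding down: Eskel 2, Farrow 1, Harke 1, Carrow 2, Dorne 2, Arden 13, Galen 4 (total 25).

Eskel: 2, Farrow: 1, Harke: 1, Carrow: 2, Dorne: 2, Arden: 13, Galen: 4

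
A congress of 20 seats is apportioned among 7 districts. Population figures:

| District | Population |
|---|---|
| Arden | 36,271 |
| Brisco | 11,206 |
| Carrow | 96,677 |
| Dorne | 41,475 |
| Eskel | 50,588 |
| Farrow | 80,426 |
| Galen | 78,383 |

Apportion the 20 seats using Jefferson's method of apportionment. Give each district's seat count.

Arden: 2; Brisco: 0; Carrow: 5; Dorne: 2; Eskel: 3; Farrow: 4; Galen: 4

Standard divisor 395026/20 ≈ 19751.3; standard quotas: Arden 1.836, Brisco 0.567, Carrow 4.895, Dorne 2.100, Eskel 2.561, Farrow 4.072, Galen 3.968.
Rounding down gives 1, 0, 4, 2, 2, 4, 3 = 16 seats, so the divisor must be adjusted.
With modified divisor 16500: modified quotas Arden 2.198, Brisco 0.679, Carrow 5.859, Dorne 2.514, Eskel 3.066, Farrow 4.874, Galen 4.750.
Rounding down: Arden 2, Brisco 0, Carrow 5, Dorne 2, Eskel 3, Farrow 4, Galen 4 (total 20).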